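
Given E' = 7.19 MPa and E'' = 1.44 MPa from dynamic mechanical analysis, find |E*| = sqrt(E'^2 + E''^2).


|E*| = sqrt(E'^2 + E''^2)
= sqrt(7.19^2 + 1.44^2)
= sqrt(51.6961 + 2.0736)
= 7.333 MPa

7.333 MPa


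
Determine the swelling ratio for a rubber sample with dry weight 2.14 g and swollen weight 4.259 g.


Q = W_swollen / W_dry
Q = 4.259 / 2.14
Q = 1.99

Q = 1.99


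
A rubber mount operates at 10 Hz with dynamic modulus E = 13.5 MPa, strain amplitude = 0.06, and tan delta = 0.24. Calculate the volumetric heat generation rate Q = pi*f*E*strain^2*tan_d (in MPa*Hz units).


Q = pi * f * E * strain^2 * tan_d
= pi * 10 * 13.5 * 0.06^2 * 0.24
= pi * 10 * 13.5 * 0.0036 * 0.24
= 0.3664

Q = 0.3664


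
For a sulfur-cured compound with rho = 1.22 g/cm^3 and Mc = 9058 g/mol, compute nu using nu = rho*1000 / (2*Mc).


nu = rho * 1000 / (2 * Mc)
nu = 1.22 * 1000 / (2 * 9058)
nu = 1220.0 / 18116
nu = 0.0673 mol/L

0.0673 mol/L


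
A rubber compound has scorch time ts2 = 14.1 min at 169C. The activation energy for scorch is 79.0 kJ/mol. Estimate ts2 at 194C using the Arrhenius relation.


Convert temperatures: T1 = 169 + 273.15 = 442.15 K, T2 = 194 + 273.15 = 467.15 K
ts2_new = 14.1 * exp(79000 / 8.314 * (1/467.15 - 1/442.15))
1/T2 - 1/T1 = -1.2104e-04
ts2_new = 4.46 min

4.46 min


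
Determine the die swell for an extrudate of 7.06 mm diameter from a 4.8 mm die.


Die swell ratio = D_extrudate / D_die
= 7.06 / 4.8
= 1.471

Die swell = 1.471


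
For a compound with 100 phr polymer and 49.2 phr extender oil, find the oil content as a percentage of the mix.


Oil % = oil / (100 + oil) * 100
= 49.2 / (100 + 49.2) * 100
= 49.2 / 149.2 * 100
= 32.98%

32.98%


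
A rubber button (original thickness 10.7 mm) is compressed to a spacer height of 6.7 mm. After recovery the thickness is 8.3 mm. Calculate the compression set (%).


CS = (t0 - recovered) / (t0 - ts) * 100
= (10.7 - 8.3) / (10.7 - 6.7) * 100
= 2.4 / 4.0 * 100
= 60.0%

60.0%


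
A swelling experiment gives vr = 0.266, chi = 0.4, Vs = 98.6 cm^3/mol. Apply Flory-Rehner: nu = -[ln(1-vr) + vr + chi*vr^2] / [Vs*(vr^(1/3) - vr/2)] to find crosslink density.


ln(1 - vr) = ln(1 - 0.266) = -0.3092
Numerator = -((-0.3092) + 0.266 + 0.4 * 0.266^2) = 0.0149
Denominator = 98.6 * (0.266^(1/3) - 0.266/2) = 50.2981
nu = 0.0149 / 50.2981 = 2.9711e-04 mol/cm^3

2.9711e-04 mol/cm^3


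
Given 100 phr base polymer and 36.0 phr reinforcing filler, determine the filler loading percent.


Filler % = filler / (rubber + filler) * 100
= 36.0 / (100 + 36.0) * 100
= 36.0 / 136.0 * 100
= 26.47%

26.47%


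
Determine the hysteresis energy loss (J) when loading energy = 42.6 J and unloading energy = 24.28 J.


Hysteresis loss = loading - unloading
= 42.6 - 24.28
= 18.32 J

18.32 J


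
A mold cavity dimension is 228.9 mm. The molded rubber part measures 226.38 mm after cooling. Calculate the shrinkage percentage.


Shrinkage = (mold - part) / mold * 100
= (228.9 - 226.38) / 228.9 * 100
= 2.52 / 228.9 * 100
= 1.1%

1.1%


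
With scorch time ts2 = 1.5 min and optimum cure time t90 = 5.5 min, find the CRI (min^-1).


CRI = 100 / (t90 - ts2)
= 100 / (5.5 - 1.5)
= 100 / 4.0
= 25.0 min^-1

25.0 min^-1


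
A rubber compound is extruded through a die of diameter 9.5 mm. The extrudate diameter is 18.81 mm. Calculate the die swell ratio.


Die swell ratio = D_extrudate / D_die
= 18.81 / 9.5
= 1.98

Die swell = 1.98


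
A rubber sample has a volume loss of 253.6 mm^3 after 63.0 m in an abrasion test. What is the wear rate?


Rate = volume_loss / distance
= 253.6 / 63.0
= 4.025 mm^3/m

4.025 mm^3/m


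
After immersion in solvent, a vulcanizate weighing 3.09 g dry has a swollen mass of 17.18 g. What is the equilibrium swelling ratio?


Q = W_swollen / W_dry
Q = 17.18 / 3.09
Q = 5.56

Q = 5.56


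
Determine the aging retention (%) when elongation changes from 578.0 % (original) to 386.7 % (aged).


Retention = aged / original * 100
= 386.7 / 578.0 * 100
= 66.9%

66.9%


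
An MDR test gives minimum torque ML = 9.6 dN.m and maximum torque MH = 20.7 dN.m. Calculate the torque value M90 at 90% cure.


M90 = ML + 0.9 * (MH - ML)
M90 = 9.6 + 0.9 * (20.7 - 9.6)
M90 = 9.6 + 0.9 * 11.1
M90 = 19.59 dN.m

19.59 dN.m


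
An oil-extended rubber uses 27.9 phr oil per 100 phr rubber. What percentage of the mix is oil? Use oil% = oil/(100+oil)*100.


Oil % = oil / (100 + oil) * 100
= 27.9 / (100 + 27.9) * 100
= 27.9 / 127.9 * 100
= 21.81%

21.81%


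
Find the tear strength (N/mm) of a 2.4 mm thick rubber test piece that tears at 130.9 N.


Tear strength = force / thickness
= 130.9 / 2.4
= 54.54 N/mm

54.54 N/mm


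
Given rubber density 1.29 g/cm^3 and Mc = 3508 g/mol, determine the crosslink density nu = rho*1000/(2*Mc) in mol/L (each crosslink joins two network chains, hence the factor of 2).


nu = rho * 1000 / (2 * Mc)
nu = 1.29 * 1000 / (2 * 3508)
nu = 1290.0 / 7016
nu = 0.1839 mol/L

0.1839 mol/L


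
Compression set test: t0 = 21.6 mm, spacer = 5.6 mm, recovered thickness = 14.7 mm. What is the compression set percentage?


CS = (t0 - recovered) / (t0 - ts) * 100
= (21.6 - 14.7) / (21.6 - 5.6) * 100
= 6.9 / 16.0 * 100
= 43.1%

43.1%


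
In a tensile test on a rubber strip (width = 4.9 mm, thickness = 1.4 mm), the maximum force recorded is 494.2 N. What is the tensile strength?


Area = width * thickness = 4.9 * 1.4 = 6.86 mm^2
TS = force / area = 494.2 / 6.86 = 72.04 MPa

72.04 MPa


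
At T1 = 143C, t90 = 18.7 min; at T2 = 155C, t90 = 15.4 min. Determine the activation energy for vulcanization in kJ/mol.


T1 = 416.15 K, T2 = 428.15 K
1/T1 - 1/T2 = 6.7350e-05
ln(t1/t2) = ln(18.7/15.4) = 0.1942
Ea = 8.314 * 0.1942 / 6.7350e-05 = 23967.6509 J/mol
Ea = 23.97 kJ/mol

23.97 kJ/mol


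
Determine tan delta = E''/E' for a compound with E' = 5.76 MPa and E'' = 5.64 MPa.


tan delta = E'' / E'
= 5.64 / 5.76
= 0.9792

tan delta = 0.9792


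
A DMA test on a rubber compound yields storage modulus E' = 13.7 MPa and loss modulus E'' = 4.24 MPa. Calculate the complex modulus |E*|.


|E*| = sqrt(E'^2 + E''^2)
= sqrt(13.7^2 + 4.24^2)
= sqrt(187.6900 + 17.9776)
= 14.341 MPa

14.341 MPa


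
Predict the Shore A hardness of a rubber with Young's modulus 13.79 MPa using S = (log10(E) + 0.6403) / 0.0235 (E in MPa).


log10(E) = 0.0235*S - 0.6403  =>  S = (log10(E) + 0.6403) / 0.0235
log10(13.79) = 1.139564
S = (1.139564 + 0.6403) / 0.0235 = 1.779864 / 0.0235
S = 75.7

Shore A = 75.7


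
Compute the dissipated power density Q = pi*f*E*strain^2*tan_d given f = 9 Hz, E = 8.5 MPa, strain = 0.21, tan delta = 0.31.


Q = pi * f * E * strain^2 * tan_d
= pi * 9 * 8.5 * 0.21^2 * 0.31
= pi * 9 * 8.5 * 0.0441 * 0.31
= 3.2856

Q = 3.2856


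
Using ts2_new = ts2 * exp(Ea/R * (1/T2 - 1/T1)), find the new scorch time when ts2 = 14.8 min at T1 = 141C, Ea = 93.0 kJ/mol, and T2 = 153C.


Convert temperatures: T1 = 141 + 273.15 = 414.15 K, T2 = 153 + 273.15 = 426.15 K
ts2_new = 14.8 * exp(93000 / 8.314 * (1/426.15 - 1/414.15))
1/T2 - 1/T1 = -6.7993e-05
ts2_new = 6.92 min

6.92 min


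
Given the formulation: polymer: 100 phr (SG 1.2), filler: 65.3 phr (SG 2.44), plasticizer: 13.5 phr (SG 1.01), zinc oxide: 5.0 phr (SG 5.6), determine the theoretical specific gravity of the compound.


Sum of weights = 183.8
Volume contributions:
  polymer: 100/1.2 = 83.3333
  filler: 65.3/2.44 = 26.7623
  plasticizer: 13.5/1.01 = 13.3663
  zinc oxide: 5.0/5.6 = 0.8929
Sum of volumes = 124.3548
SG = 183.8 / 124.3548 = 1.478

SG = 1.478


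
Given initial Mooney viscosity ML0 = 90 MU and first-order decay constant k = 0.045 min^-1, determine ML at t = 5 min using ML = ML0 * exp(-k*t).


ML = ML0 * exp(-k * t)
ML = 90 * exp(-0.045 * 5)
ML = 90 * 0.7985
ML = 71.87 MU

71.87 MU


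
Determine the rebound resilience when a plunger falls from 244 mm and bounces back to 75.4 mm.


Resilience = h_rebound / h_drop * 100
= 75.4 / 244 * 100
= 30.9%

30.9%


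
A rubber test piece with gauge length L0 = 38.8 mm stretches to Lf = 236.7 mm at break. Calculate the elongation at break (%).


Elongation = (Lf - L0) / L0 * 100
= (236.7 - 38.8) / 38.8 * 100
= 197.9 / 38.8 * 100
= 510.1%

510.1%


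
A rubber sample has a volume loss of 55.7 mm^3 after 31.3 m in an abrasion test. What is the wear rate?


Rate = volume_loss / distance
= 55.7 / 31.3
= 1.78 mm^3/m

1.78 mm^3/m


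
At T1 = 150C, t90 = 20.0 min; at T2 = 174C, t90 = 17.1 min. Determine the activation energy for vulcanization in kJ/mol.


T1 = 423.15 K, T2 = 447.15 K
1/T1 - 1/T2 = 1.2684e-04
ln(t1/t2) = ln(20.0/17.1) = 0.1567
Ea = 8.314 * 0.1567 / 1.2684e-04 = 10268.0345 J/mol
Ea = 10.27 kJ/mol

10.27 kJ/mol


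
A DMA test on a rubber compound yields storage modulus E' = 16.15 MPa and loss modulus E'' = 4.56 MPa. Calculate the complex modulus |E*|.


|E*| = sqrt(E'^2 + E''^2)
= sqrt(16.15^2 + 4.56^2)
= sqrt(260.8225 + 20.7936)
= 16.781 MPa

16.781 MPa


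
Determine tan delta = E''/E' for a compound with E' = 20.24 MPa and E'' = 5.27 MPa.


tan delta = E'' / E'
= 5.27 / 20.24
= 0.2604

tan delta = 0.2604


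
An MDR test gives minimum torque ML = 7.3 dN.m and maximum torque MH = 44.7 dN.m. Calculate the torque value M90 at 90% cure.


M90 = ML + 0.9 * (MH - ML)
M90 = 7.3 + 0.9 * (44.7 - 7.3)
M90 = 7.3 + 0.9 * 37.4
M90 = 40.96 dN.m

40.96 dN.m


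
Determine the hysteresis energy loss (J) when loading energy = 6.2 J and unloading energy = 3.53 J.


Hysteresis loss = loading - unloading
= 6.2 - 3.53
= 2.67 J

2.67 J


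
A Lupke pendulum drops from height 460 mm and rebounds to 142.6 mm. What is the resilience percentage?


Resilience = h_rebound / h_drop * 100
= 142.6 / 460 * 100
= 31.0%

31.0%


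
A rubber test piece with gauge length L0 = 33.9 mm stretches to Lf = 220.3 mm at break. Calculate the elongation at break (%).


Elongation = (Lf - L0) / L0 * 100
= (220.3 - 33.9) / 33.9 * 100
= 186.4 / 33.9 * 100
= 549.9%

549.9%


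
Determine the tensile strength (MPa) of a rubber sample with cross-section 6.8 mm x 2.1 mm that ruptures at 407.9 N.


Area = width * thickness = 6.8 * 2.1 = 14.28 mm^2
TS = force / area = 407.9 / 14.28 = 28.56 MPa

28.56 MPa


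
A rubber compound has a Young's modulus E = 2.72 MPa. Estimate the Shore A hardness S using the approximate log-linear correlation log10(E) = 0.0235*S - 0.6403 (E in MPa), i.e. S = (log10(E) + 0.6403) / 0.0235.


log10(E) = 0.0235*S - 0.6403  =>  S = (log10(E) + 0.6403) / 0.0235
log10(2.72) = 0.434569
S = (0.434569 + 0.6403) / 0.0235 = 1.074869 / 0.0235
S = 45.7

Shore A = 45.7


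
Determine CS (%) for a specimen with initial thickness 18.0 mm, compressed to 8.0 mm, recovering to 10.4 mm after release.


CS = (t0 - recovered) / (t0 - ts) * 100
= (18.0 - 10.4) / (18.0 - 8.0) * 100
= 7.6 / 10.0 * 100
= 76.0%

76.0%


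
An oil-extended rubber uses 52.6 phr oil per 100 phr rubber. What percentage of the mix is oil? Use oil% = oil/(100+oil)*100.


Oil % = oil / (100 + oil) * 100
= 52.6 / (100 + 52.6) * 100
= 52.6 / 152.6 * 100
= 34.47%

34.47%


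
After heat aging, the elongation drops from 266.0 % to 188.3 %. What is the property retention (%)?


Retention = aged / original * 100
= 188.3 / 266.0 * 100
= 70.8%

70.8%


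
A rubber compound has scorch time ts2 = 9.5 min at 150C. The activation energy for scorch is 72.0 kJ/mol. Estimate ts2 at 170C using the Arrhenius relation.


Convert temperatures: T1 = 150 + 273.15 = 423.15 K, T2 = 170 + 273.15 = 443.15 K
ts2_new = 9.5 * exp(72000 / 8.314 * (1/443.15 - 1/423.15))
1/T2 - 1/T1 = -1.0666e-04
ts2_new = 3.77 min

3.77 min


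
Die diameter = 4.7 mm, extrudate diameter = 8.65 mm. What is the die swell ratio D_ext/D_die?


Die swell ratio = D_extrudate / D_die
= 8.65 / 4.7
= 1.84

Die swell = 1.84


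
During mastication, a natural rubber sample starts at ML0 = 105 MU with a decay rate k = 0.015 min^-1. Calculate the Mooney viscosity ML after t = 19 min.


ML = ML0 * exp(-k * t)
ML = 105 * exp(-0.015 * 19)
ML = 105 * 0.7520
ML = 78.96 MU

78.96 MU


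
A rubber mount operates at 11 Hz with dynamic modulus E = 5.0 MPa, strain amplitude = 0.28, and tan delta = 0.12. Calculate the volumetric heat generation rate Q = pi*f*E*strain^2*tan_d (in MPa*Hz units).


Q = pi * f * E * strain^2 * tan_d
= pi * 11 * 5.0 * 0.28^2 * 0.12
= pi * 11 * 5.0 * 0.0784 * 0.12
= 1.6256

Q = 1.6256


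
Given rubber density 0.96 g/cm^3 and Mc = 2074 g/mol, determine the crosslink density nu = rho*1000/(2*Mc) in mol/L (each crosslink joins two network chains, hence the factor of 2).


nu = rho * 1000 / (2 * Mc)
nu = 0.96 * 1000 / (2 * 2074)
nu = 960.0 / 4148
nu = 0.2314 mol/L

0.2314 mol/L


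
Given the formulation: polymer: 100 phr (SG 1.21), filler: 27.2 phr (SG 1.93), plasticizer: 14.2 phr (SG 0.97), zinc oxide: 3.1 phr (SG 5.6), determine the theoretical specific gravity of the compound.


Sum of weights = 144.5
Volume contributions:
  polymer: 100/1.21 = 82.6446
  filler: 27.2/1.93 = 14.0933
  plasticizer: 14.2/0.97 = 14.6392
  zinc oxide: 3.1/5.6 = 0.5536
Sum of volumes = 111.9306
SG = 144.5 / 111.9306 = 1.291

SG = 1.291


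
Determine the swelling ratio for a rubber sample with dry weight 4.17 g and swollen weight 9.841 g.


Q = W_swollen / W_dry
Q = 9.841 / 4.17
Q = 2.36

Q = 2.36


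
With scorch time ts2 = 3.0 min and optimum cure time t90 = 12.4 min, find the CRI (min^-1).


CRI = 100 / (t90 - ts2)
= 100 / (12.4 - 3.0)
= 100 / 9.4
= 10.64 min^-1

10.64 min^-1


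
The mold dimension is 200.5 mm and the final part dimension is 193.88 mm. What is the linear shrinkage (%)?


Shrinkage = (mold - part) / mold * 100
= (200.5 - 193.88) / 200.5 * 100
= 6.62 / 200.5 * 100
= 3.3%

3.3%


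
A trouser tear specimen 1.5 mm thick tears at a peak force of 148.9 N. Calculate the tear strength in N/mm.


Tear strength = force / thickness
= 148.9 / 1.5
= 99.27 N/mm

99.27 N/mm


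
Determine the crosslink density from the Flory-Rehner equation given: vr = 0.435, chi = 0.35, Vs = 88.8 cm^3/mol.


ln(1 - vr) = ln(1 - 0.435) = -0.5709
Numerator = -((-0.5709) + 0.435 + 0.35 * 0.435^2) = 0.0697
Denominator = 88.8 * (0.435^(1/3) - 0.435/2) = 47.9696
nu = 0.0697 / 47.9696 = 0.0015 mol/cm^3

0.0015 mol/cm^3


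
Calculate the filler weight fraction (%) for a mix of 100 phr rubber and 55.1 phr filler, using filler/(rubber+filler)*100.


Filler % = filler / (rubber + filler) * 100
= 55.1 / (100 + 55.1) * 100
= 55.1 / 155.1 * 100
= 35.53%

35.53%


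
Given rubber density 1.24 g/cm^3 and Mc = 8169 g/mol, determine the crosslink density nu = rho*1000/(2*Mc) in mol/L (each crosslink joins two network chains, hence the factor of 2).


nu = rho * 1000 / (2 * Mc)
nu = 1.24 * 1000 / (2 * 8169)
nu = 1240.0 / 16338
nu = 0.0759 mol/L

0.0759 mol/L


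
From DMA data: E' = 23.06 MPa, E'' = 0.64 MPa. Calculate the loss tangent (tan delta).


tan delta = E'' / E'
= 0.64 / 23.06
= 0.0278

tan delta = 0.0278


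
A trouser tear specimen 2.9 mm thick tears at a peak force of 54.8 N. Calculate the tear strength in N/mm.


Tear strength = force / thickness
= 54.8 / 2.9
= 18.9 N/mm

18.9 N/mm


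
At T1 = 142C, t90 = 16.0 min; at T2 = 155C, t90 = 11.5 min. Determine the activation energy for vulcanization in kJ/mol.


T1 = 415.15 K, T2 = 428.15 K
1/T1 - 1/T2 = 7.3138e-05
ln(t1/t2) = ln(16.0/11.5) = 0.3302
Ea = 8.314 * 0.3302 / 7.3138e-05 = 37540.4568 J/mol
Ea = 37.54 kJ/mol

37.54 kJ/mol


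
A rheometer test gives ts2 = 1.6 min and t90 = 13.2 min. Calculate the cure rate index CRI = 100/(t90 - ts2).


CRI = 100 / (t90 - ts2)
= 100 / (13.2 - 1.6)
= 100 / 11.6
= 8.62 min^-1

8.62 min^-1


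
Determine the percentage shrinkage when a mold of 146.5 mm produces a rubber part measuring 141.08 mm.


Shrinkage = (mold - part) / mold * 100
= (146.5 - 141.08) / 146.5 * 100
= 5.42 / 146.5 * 100
= 3.7%

3.7%


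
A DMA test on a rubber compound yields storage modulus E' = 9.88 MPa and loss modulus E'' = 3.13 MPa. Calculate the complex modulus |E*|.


|E*| = sqrt(E'^2 + E''^2)
= sqrt(9.88^2 + 3.13^2)
= sqrt(97.6144 + 9.7969)
= 10.364 MPa

10.364 MPa


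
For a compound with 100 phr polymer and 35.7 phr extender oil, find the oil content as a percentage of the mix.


Oil % = oil / (100 + oil) * 100
= 35.7 / (100 + 35.7) * 100
= 35.7 / 135.7 * 100
= 26.31%

26.31%


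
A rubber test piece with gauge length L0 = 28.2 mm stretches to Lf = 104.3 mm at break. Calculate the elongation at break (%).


Elongation = (Lf - L0) / L0 * 100
= (104.3 - 28.2) / 28.2 * 100
= 76.1 / 28.2 * 100
= 269.9%

269.9%


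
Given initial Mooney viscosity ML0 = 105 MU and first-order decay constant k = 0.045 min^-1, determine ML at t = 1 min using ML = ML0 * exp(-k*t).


ML = ML0 * exp(-k * t)
ML = 105 * exp(-0.045 * 1)
ML = 105 * 0.9560
ML = 100.38 MU

100.38 MU


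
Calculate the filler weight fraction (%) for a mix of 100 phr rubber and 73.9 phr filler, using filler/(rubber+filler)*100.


Filler % = filler / (rubber + filler) * 100
= 73.9 / (100 + 73.9) * 100
= 73.9 / 173.9 * 100
= 42.5%

42.5%


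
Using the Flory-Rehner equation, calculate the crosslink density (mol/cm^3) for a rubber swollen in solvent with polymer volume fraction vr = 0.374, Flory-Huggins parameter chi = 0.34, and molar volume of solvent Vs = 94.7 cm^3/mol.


ln(1 - vr) = ln(1 - 0.374) = -0.4684
Numerator = -((-0.4684) + 0.374 + 0.34 * 0.374^2) = 0.0468
Denominator = 94.7 * (0.374^(1/3) - 0.374/2) = 50.5209
nu = 0.0468 / 50.5209 = 9.2728e-04 mol/cm^3

9.2728e-04 mol/cm^3


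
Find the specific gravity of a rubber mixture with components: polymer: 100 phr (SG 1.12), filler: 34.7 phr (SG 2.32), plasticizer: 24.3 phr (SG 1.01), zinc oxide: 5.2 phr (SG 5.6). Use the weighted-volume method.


Sum of weights = 164.2
Volume contributions:
  polymer: 100/1.12 = 89.2857
  filler: 34.7/2.32 = 14.9569
  plasticizer: 24.3/1.01 = 24.0594
  zinc oxide: 5.2/5.6 = 0.9286
Sum of volumes = 129.2306
SG = 164.2 / 129.2306 = 1.271

SG = 1.271


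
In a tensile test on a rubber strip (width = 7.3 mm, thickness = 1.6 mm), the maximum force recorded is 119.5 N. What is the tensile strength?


Area = width * thickness = 7.3 * 1.6 = 11.68 mm^2
TS = force / area = 119.5 / 11.68 = 10.23 MPa

10.23 MPa


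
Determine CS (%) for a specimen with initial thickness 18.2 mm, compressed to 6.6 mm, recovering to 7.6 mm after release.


CS = (t0 - recovered) / (t0 - ts) * 100
= (18.2 - 7.6) / (18.2 - 6.6) * 100
= 10.6 / 11.6 * 100
= 91.4%

91.4%


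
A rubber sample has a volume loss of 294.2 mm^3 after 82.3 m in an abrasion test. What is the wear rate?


Rate = volume_loss / distance
= 294.2 / 82.3
= 3.575 mm^3/m

3.575 mm^3/m


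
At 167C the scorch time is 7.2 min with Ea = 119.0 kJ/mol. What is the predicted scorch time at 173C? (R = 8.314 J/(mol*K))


Convert temperatures: T1 = 167 + 273.15 = 440.15 K, T2 = 173 + 273.15 = 446.15 K
ts2_new = 7.2 * exp(119000 / 8.314 * (1/446.15 - 1/440.15))
1/T2 - 1/T1 = -3.0554e-05
ts2_new = 4.65 min

4.65 min


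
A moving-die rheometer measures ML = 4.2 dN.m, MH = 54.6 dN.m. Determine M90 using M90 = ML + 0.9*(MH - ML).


M90 = ML + 0.9 * (MH - ML)
M90 = 4.2 + 0.9 * (54.6 - 4.2)
M90 = 4.2 + 0.9 * 50.4
M90 = 49.56 dN.m

49.56 dN.m


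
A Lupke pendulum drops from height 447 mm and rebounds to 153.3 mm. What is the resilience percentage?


Resilience = h_rebound / h_drop * 100
= 153.3 / 447 * 100
= 34.3%

34.3%


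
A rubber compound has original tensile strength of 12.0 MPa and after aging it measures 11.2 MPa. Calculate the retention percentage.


Retention = aged / original * 100
= 11.2 / 12.0 * 100
= 93.3%

93.3%


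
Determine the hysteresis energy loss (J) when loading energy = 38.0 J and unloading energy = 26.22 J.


Hysteresis loss = loading - unloading
= 38.0 - 26.22
= 11.78 J

11.78 J


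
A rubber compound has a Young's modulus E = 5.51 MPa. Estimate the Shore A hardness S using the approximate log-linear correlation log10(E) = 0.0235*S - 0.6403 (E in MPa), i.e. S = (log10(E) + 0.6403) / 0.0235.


log10(E) = 0.0235*S - 0.6403  =>  S = (log10(E) + 0.6403) / 0.0235
log10(5.51) = 0.741152
S = (0.741152 + 0.6403) / 0.0235 = 1.381452 / 0.0235
S = 58.8

Shore A = 58.8


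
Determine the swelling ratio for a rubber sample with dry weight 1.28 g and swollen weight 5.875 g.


Q = W_swollen / W_dry
Q = 5.875 / 1.28
Q = 4.59

Q = 4.59


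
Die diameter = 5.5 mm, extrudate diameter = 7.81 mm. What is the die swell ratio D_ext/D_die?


Die swell ratio = D_extrudate / D_die
= 7.81 / 5.5
= 1.42

Die swell = 1.42


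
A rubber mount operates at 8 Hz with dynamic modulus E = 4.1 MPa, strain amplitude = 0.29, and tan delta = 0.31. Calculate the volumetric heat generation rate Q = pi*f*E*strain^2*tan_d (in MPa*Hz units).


Q = pi * f * E * strain^2 * tan_d
= pi * 8 * 4.1 * 0.29^2 * 0.31
= pi * 8 * 4.1 * 0.0841 * 0.31
= 2.6865

Q = 2.6865


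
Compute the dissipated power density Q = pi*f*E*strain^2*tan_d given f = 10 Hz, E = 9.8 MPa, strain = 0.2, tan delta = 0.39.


Q = pi * f * E * strain^2 * tan_d
= pi * 10 * 9.8 * 0.2^2 * 0.39
= pi * 10 * 9.8 * 0.0400 * 0.39
= 4.8029

Q = 4.8029


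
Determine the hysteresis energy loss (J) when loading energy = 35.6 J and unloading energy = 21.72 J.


Hysteresis loss = loading - unloading
= 35.6 - 21.72
= 13.88 J

13.88 J


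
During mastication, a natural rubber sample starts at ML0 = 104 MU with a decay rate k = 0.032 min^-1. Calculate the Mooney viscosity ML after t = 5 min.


ML = ML0 * exp(-k * t)
ML = 104 * exp(-0.032 * 5)
ML = 104 * 0.8521
ML = 88.62 MU

88.62 MU


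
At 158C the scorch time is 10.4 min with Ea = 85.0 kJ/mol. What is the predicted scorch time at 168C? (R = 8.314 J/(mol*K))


Convert temperatures: T1 = 158 + 273.15 = 431.15 K, T2 = 168 + 273.15 = 441.15 K
ts2_new = 10.4 * exp(85000 / 8.314 * (1/441.15 - 1/431.15))
1/T2 - 1/T1 = -5.2576e-05
ts2_new = 6.08 min

6.08 min


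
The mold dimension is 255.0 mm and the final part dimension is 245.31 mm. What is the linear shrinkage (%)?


Shrinkage = (mold - part) / mold * 100
= (255.0 - 245.31) / 255.0 * 100
= 9.69 / 255.0 * 100
= 3.8%

3.8%


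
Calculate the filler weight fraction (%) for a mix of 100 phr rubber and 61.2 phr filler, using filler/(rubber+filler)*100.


Filler % = filler / (rubber + filler) * 100
= 61.2 / (100 + 61.2) * 100
= 61.2 / 161.2 * 100
= 37.97%

37.97%


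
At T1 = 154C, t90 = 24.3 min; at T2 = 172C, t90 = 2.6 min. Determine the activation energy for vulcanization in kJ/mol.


T1 = 427.15 K, T2 = 445.15 K
1/T1 - 1/T2 = 9.4664e-05
ln(t1/t2) = ln(24.3/2.6) = 2.2350
Ea = 8.314 * 2.2350 / 9.4664e-05 = 196288.5702 J/mol
Ea = 196.29 kJ/mol

196.29 kJ/mol


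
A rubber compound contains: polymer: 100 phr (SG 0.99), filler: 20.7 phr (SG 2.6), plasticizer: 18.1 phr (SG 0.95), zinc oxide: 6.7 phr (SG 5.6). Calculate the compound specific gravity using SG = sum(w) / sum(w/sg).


Sum of weights = 145.5
Volume contributions:
  polymer: 100/0.99 = 101.0101
  filler: 20.7/2.6 = 7.9615
  plasticizer: 18.1/0.95 = 19.0526
  zinc oxide: 6.7/5.6 = 1.1964
Sum of volumes = 129.2207
SG = 145.5 / 129.2207 = 1.126

SG = 1.126


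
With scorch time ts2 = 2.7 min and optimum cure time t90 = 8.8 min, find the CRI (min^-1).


CRI = 100 / (t90 - ts2)
= 100 / (8.8 - 2.7)
= 100 / 6.1
= 16.39 min^-1

16.39 min^-1


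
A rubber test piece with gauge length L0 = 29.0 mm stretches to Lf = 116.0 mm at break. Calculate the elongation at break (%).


Elongation = (Lf - L0) / L0 * 100
= (116.0 - 29.0) / 29.0 * 100
= 87.0 / 29.0 * 100
= 300.0%

300.0%


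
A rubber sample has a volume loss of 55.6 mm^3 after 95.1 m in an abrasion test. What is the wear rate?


Rate = volume_loss / distance
= 55.6 / 95.1
= 0.585 mm^3/m

0.585 mm^3/m


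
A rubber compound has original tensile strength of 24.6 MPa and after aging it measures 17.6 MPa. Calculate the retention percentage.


Retention = aged / original * 100
= 17.6 / 24.6 * 100
= 71.5%

71.5%


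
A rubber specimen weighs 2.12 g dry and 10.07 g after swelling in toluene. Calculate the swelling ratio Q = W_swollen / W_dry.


Q = W_swollen / W_dry
Q = 10.07 / 2.12
Q = 4.75

Q = 4.75


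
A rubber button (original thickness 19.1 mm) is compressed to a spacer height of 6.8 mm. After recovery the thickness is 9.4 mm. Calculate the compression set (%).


CS = (t0 - recovered) / (t0 - ts) * 100
= (19.1 - 9.4) / (19.1 - 6.8) * 100
= 9.7 / 12.3 * 100
= 78.9%

78.9%


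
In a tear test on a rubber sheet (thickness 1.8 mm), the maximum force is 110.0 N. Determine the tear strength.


Tear strength = force / thickness
= 110.0 / 1.8
= 61.11 N/mm

61.11 N/mm


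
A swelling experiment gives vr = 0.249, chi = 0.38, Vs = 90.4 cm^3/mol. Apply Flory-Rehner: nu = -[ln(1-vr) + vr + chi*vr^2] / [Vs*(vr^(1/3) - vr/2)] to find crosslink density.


ln(1 - vr) = ln(1 - 0.249) = -0.2863
Numerator = -((-0.2863) + 0.249 + 0.38 * 0.249^2) = 0.0138
Denominator = 90.4 * (0.249^(1/3) - 0.249/2) = 45.6176
nu = 0.0138 / 45.6176 = 3.0228e-04 mol/cm^3

3.0228e-04 mol/cm^3


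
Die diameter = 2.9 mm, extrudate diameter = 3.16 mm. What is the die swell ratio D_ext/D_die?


Die swell ratio = D_extrudate / D_die
= 3.16 / 2.9
= 1.09

Die swell = 1.09


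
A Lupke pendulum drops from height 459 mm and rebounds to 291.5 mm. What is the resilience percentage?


Resilience = h_rebound / h_drop * 100
= 291.5 / 459 * 100
= 63.5%

63.5%


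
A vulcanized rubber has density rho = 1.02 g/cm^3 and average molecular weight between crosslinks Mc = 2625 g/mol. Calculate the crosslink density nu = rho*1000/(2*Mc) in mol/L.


nu = rho * 1000 / (2 * Mc)
nu = 1.02 * 1000 / (2 * 2625)
nu = 1020.0 / 5250
nu = 0.1943 mol/L

0.1943 mol/L


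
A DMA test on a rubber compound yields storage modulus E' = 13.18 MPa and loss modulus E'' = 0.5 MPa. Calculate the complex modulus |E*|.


|E*| = sqrt(E'^2 + E''^2)
= sqrt(13.18^2 + 0.5^2)
= sqrt(173.7124 + 0.2500)
= 13.189 MPa

13.189 MPa


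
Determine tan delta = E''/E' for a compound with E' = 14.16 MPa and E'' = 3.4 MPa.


tan delta = E'' / E'
= 3.4 / 14.16
= 0.2401

tan delta = 0.2401


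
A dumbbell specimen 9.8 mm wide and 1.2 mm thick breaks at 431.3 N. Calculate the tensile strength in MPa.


Area = width * thickness = 9.8 * 1.2 = 11.76 mm^2
TS = force / area = 431.3 / 11.76 = 36.68 MPa

36.68 MPa


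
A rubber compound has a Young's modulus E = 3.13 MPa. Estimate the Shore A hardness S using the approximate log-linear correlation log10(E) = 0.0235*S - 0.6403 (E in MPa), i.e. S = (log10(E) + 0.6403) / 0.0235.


log10(E) = 0.0235*S - 0.6403  =>  S = (log10(E) + 0.6403) / 0.0235
log10(3.13) = 0.495544
S = (0.495544 + 0.6403) / 0.0235 = 1.135844 / 0.0235
S = 48.3

Shore A = 48.3


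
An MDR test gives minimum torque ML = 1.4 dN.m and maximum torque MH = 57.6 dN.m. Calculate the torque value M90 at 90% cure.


M90 = ML + 0.9 * (MH - ML)
M90 = 1.4 + 0.9 * (57.6 - 1.4)
M90 = 1.4 + 0.9 * 56.2
M90 = 51.98 dN.m

51.98 dN.m


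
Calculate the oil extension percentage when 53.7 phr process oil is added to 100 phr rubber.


Oil % = oil / (100 + oil) * 100
= 53.7 / (100 + 53.7) * 100
= 53.7 / 153.7 * 100
= 34.94%

34.94%


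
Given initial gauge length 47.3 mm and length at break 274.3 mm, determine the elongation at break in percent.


Elongation = (Lf - L0) / L0 * 100
= (274.3 - 47.3) / 47.3 * 100
= 227.0 / 47.3 * 100
= 479.9%

479.9%


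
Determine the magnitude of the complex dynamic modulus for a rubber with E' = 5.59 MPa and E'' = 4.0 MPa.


|E*| = sqrt(E'^2 + E''^2)
= sqrt(5.59^2 + 4.0^2)
= sqrt(31.2481 + 16.0000)
= 6.874 MPa

6.874 MPa


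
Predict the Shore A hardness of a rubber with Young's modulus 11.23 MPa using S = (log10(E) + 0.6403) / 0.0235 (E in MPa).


log10(E) = 0.0235*S - 0.6403  =>  S = (log10(E) + 0.6403) / 0.0235
log10(11.23) = 1.050380
S = (1.050380 + 0.6403) / 0.0235 = 1.690680 / 0.0235
S = 71.9

Shore A = 71.9


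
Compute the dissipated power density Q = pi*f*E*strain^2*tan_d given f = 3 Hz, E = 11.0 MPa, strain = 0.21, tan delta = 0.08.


Q = pi * f * E * strain^2 * tan_d
= pi * 3 * 11.0 * 0.21^2 * 0.08
= pi * 3 * 11.0 * 0.0441 * 0.08
= 0.3658

Q = 0.3658


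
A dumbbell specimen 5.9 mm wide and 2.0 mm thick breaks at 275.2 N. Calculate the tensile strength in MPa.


Area = width * thickness = 5.9 * 2.0 = 11.8 mm^2
TS = force / area = 275.2 / 11.8 = 23.32 MPa

23.32 MPa


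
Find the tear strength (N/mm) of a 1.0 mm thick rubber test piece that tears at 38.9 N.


Tear strength = force / thickness
= 38.9 / 1.0
= 38.9 N/mm

38.9 N/mm


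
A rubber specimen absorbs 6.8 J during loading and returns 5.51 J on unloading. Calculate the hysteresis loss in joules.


Hysteresis loss = loading - unloading
= 6.8 - 5.51
= 1.29 J

1.29 J


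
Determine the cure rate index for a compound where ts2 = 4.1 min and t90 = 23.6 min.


CRI = 100 / (t90 - ts2)
= 100 / (23.6 - 4.1)
= 100 / 19.5
= 5.13 min^-1

5.13 min^-1


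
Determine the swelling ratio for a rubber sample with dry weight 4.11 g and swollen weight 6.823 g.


Q = W_swollen / W_dry
Q = 6.823 / 4.11
Q = 1.66

Q = 1.66


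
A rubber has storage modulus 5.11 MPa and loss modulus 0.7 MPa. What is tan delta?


tan delta = E'' / E'
= 0.7 / 5.11
= 0.137

tan delta = 0.137


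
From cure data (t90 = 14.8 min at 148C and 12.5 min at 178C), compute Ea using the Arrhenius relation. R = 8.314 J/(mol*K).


T1 = 421.15 K, T2 = 451.15 K
1/T1 - 1/T2 = 1.5789e-04
ln(t1/t2) = ln(14.8/12.5) = 0.1689
Ea = 8.314 * 0.1689 / 1.5789e-04 = 8893.4940 J/mol
Ea = 8.89 kJ/mol

8.89 kJ/mol


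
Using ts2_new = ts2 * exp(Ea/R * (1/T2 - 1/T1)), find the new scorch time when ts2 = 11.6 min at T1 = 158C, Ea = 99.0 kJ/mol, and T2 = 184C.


Convert temperatures: T1 = 158 + 273.15 = 431.15 K, T2 = 184 + 273.15 = 457.15 K
ts2_new = 11.6 * exp(99000 / 8.314 * (1/457.15 - 1/431.15))
1/T2 - 1/T1 = -1.3191e-04
ts2_new = 2.41 min

2.41 min


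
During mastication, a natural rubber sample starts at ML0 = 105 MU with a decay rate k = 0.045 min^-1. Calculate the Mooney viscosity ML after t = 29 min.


ML = ML0 * exp(-k * t)
ML = 105 * exp(-0.045 * 29)
ML = 105 * 0.2712
ML = 28.47 MU

28.47 MU


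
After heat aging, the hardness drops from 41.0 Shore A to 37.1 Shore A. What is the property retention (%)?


Retention = aged / original * 100
= 37.1 / 41.0 * 100
= 90.5%

90.5%


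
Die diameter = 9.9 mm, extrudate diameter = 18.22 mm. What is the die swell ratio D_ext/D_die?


Die swell ratio = D_extrudate / D_die
= 18.22 / 9.9
= 1.84

Die swell = 1.84


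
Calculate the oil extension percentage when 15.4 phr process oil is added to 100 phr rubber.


Oil % = oil / (100 + oil) * 100
= 15.4 / (100 + 15.4) * 100
= 15.4 / 115.4 * 100
= 13.34%

13.34%


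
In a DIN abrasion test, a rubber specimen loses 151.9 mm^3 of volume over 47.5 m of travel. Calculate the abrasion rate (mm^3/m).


Rate = volume_loss / distance
= 151.9 / 47.5
= 3.198 mm^3/m

3.198 mm^3/m


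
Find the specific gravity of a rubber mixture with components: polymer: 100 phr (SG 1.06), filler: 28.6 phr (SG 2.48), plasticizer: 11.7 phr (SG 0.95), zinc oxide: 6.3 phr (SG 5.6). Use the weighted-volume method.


Sum of weights = 146.6
Volume contributions:
  polymer: 100/1.06 = 94.3396
  filler: 28.6/2.48 = 11.5323
  plasticizer: 11.7/0.95 = 12.3158
  zinc oxide: 6.3/5.6 = 1.1250
Sum of volumes = 119.3127
SG = 146.6 / 119.3127 = 1.229

SG = 1.229


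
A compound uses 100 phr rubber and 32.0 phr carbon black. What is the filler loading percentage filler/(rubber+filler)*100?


Filler % = filler / (rubber + filler) * 100
= 32.0 / (100 + 32.0) * 100
= 32.0 / 132.0 * 100
= 24.24%

24.24%


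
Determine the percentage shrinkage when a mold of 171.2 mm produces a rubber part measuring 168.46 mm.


Shrinkage = (mold - part) / mold * 100
= (171.2 - 168.46) / 171.2 * 100
= 2.74 / 171.2 * 100
= 1.6%

1.6%


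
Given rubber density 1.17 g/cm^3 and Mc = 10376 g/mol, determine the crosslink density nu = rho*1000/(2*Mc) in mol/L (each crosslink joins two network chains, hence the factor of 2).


nu = rho * 1000 / (2 * Mc)
nu = 1.17 * 1000 / (2 * 10376)
nu = 1170.0 / 20752
nu = 0.0564 mol/L

0.0564 mol/L


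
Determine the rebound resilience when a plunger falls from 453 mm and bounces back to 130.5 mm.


Resilience = h_rebound / h_drop * 100
= 130.5 / 453 * 100
= 28.8%

28.8%


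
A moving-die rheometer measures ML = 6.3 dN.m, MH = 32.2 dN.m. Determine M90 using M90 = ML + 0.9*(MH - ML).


M90 = ML + 0.9 * (MH - ML)
M90 = 6.3 + 0.9 * (32.2 - 6.3)
M90 = 6.3 + 0.9 * 25.9
M90 = 29.61 dN.m

29.61 dN.m


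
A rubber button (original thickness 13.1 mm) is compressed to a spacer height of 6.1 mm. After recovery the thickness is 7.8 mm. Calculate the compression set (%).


CS = (t0 - recovered) / (t0 - ts) * 100
= (13.1 - 7.8) / (13.1 - 6.1) * 100
= 5.3 / 7.0 * 100
= 75.7%

75.7%


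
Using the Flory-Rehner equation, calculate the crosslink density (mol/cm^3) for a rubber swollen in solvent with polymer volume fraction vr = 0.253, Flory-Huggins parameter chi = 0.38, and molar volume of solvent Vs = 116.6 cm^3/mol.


ln(1 - vr) = ln(1 - 0.253) = -0.2917
Numerator = -((-0.2917) + 0.253 + 0.38 * 0.253^2) = 0.0144
Denominator = 116.6 * (0.253^(1/3) - 0.253/2) = 58.9961
nu = 0.0144 / 58.9961 = 2.4352e-04 mol/cm^3

2.4352e-04 mol/cm^3


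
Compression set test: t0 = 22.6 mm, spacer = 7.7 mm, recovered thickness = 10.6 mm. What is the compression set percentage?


CS = (t0 - recovered) / (t0 - ts) * 100
= (22.6 - 10.6) / (22.6 - 7.7) * 100
= 12.0 / 14.9 * 100
= 80.5%

80.5%


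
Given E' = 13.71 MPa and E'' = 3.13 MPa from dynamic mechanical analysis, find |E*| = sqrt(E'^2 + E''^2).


|E*| = sqrt(E'^2 + E''^2)
= sqrt(13.71^2 + 3.13^2)
= sqrt(187.9641 + 9.7969)
= 14.063 MPa

14.063 MPa


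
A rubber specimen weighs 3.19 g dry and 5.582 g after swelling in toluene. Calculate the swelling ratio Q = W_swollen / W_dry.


Q = W_swollen / W_dry
Q = 5.582 / 3.19
Q = 1.75

Q = 1.75


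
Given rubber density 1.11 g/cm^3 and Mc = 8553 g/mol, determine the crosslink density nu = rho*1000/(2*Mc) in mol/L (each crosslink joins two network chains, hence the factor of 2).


nu = rho * 1000 / (2 * Mc)
nu = 1.11 * 1000 / (2 * 8553)
nu = 1110.0 / 17106
nu = 0.0649 mol/L

0.0649 mol/L


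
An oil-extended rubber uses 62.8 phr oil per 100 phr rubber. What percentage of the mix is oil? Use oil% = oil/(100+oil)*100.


Oil % = oil / (100 + oil) * 100
= 62.8 / (100 + 62.8) * 100
= 62.8 / 162.8 * 100
= 38.57%

38.57%


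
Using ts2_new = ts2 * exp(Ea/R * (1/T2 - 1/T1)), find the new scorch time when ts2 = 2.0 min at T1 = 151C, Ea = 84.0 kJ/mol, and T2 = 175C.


Convert temperatures: T1 = 151 + 273.15 = 424.15 K, T2 = 175 + 273.15 = 448.15 K
ts2_new = 2.0 * exp(84000 / 8.314 * (1/448.15 - 1/424.15))
1/T2 - 1/T1 = -1.2626e-04
ts2_new = 0.56 min

0.56 min


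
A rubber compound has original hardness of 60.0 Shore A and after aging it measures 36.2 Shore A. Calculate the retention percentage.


Retention = aged / original * 100
= 36.2 / 60.0 * 100
= 60.3%

60.3%


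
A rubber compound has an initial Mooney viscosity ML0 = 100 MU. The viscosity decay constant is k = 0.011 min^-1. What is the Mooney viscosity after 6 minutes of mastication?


ML = ML0 * exp(-k * t)
ML = 100 * exp(-0.011 * 6)
ML = 100 * 0.9361
ML = 93.61 MU

93.61 MU


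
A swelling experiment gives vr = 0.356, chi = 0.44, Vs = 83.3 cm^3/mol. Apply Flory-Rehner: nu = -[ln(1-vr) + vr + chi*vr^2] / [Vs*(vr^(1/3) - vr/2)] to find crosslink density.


ln(1 - vr) = ln(1 - 0.356) = -0.4401
Numerator = -((-0.4401) + 0.356 + 0.44 * 0.356^2) = 0.0283
Denominator = 83.3 * (0.356^(1/3) - 0.356/2) = 44.2102
nu = 0.0283 / 44.2102 = 6.3996e-04 mol/cm^3

6.3996e-04 mol/cm^3


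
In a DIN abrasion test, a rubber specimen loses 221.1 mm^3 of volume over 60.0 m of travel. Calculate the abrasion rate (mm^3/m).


Rate = volume_loss / distance
= 221.1 / 60.0
= 3.685 mm^3/m

3.685 mm^3/m


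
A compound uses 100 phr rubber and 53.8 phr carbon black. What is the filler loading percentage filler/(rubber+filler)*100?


Filler % = filler / (rubber + filler) * 100
= 53.8 / (100 + 53.8) * 100
= 53.8 / 153.8 * 100
= 34.98%

34.98%


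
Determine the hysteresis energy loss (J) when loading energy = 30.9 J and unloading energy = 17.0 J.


Hysteresis loss = loading - unloading
= 30.9 - 17.0
= 13.9 J

13.9 J


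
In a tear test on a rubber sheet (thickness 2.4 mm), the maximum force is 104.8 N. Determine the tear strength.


Tear strength = force / thickness
= 104.8 / 2.4
= 43.67 N/mm

43.67 N/mm


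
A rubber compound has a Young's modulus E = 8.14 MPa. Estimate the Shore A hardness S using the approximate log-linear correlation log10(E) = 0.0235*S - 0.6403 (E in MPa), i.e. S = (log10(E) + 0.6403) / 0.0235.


log10(E) = 0.0235*S - 0.6403  =>  S = (log10(E) + 0.6403) / 0.0235
log10(8.14) = 0.910624
S = (0.910624 + 0.6403) / 0.0235 = 1.550924 / 0.0235
S = 66.0

Shore A = 66.0


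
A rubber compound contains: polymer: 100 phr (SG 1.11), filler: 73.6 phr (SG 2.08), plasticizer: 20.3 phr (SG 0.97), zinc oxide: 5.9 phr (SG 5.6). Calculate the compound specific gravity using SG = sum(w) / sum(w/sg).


Sum of weights = 199.8
Volume contributions:
  polymer: 100/1.11 = 90.0901
  filler: 73.6/2.08 = 35.3846
  plasticizer: 20.3/0.97 = 20.9278
  zinc oxide: 5.9/5.6 = 1.0536
Sum of volumes = 147.4561
SG = 199.8 / 147.4561 = 1.355

SG = 1.355


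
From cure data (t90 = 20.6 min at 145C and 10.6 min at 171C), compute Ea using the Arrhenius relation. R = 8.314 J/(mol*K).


T1 = 418.15 K, T2 = 444.15 K
1/T1 - 1/T2 = 1.3999e-04
ln(t1/t2) = ln(20.6/10.6) = 0.6644
Ea = 8.314 * 0.6644 / 1.3999e-04 = 39459.5654 J/mol
Ea = 39.46 kJ/mol

39.46 kJ/mol


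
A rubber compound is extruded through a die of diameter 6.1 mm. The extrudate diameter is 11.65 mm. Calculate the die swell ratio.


Die swell ratio = D_extrudate / D_die
= 11.65 / 6.1
= 1.91

Die swell = 1.91


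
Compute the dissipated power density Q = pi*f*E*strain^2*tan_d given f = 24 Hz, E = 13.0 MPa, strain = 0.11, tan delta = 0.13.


Q = pi * f * E * strain^2 * tan_d
= pi * 24 * 13.0 * 0.11^2 * 0.13
= pi * 24 * 13.0 * 0.0121 * 0.13
= 1.5418

Q = 1.5418


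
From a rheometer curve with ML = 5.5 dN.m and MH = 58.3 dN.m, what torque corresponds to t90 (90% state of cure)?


M90 = ML + 0.9 * (MH - ML)
M90 = 5.5 + 0.9 * (58.3 - 5.5)
M90 = 5.5 + 0.9 * 52.8
M90 = 53.02 dN.m

53.02 dN.m


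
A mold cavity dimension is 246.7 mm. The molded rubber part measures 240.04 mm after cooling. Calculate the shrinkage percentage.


Shrinkage = (mold - part) / mold * 100
= (246.7 - 240.04) / 246.7 * 100
= 6.66 / 246.7 * 100
= 2.7%

2.7%


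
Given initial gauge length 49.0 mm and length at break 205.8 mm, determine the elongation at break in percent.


Elongation = (Lf - L0) / L0 * 100
= (205.8 - 49.0) / 49.0 * 100
= 156.8 / 49.0 * 100
= 320.0%

320.0%


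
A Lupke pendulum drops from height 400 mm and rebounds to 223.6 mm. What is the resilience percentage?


Resilience = h_rebound / h_drop * 100
= 223.6 / 400 * 100
= 55.9%

55.9%


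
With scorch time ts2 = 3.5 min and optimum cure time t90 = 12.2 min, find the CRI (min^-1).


CRI = 100 / (t90 - ts2)
= 100 / (12.2 - 3.5)
= 100 / 8.7
= 11.49 min^-1

11.49 min^-1


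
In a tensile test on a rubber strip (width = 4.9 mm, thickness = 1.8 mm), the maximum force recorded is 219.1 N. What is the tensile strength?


Area = width * thickness = 4.9 * 1.8 = 8.82 mm^2
TS = force / area = 219.1 / 8.82 = 24.84 MPa

24.84 MPa
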